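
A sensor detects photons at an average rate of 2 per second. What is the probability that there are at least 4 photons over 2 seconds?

0.5665

Over the interval, μ = 2 × 2 = 4 (2 seconds).
P(N ≥ 4) = 1 − P(N ≤ 3) = 1 − Σ_{j=0}^{3} e^(−μ) μ^j/j! ≈ 0.5665.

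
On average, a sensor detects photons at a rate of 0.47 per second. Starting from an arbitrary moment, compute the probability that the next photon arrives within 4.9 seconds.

0.9000

Inter-arrival times are exponential with rate λ = 0.47 per second.
P(T ≤ 4.9) = 1 − e^(−λt) = 1 − e^(−0.47 × 4.9) = 1 − e^(−2.303) ≈ 0.9000.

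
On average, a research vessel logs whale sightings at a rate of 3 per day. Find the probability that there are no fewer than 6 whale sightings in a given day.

With mean μ = 3 per day,
P(N ≥ 6) = 1 − P(N ≤ 5) = 1 − Σ_{j=0}^{5} e^(−μ) μ^j/j! ≈ 0.0839.

0.0839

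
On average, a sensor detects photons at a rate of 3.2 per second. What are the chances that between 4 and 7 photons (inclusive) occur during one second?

With mean μ = 3.2 per second,
P(4 ≤ N ≤ 7) = Σ_{j=4}^{7} e^(−3.2) · 3.2^j/j! ≈ 0.3807.

0.3807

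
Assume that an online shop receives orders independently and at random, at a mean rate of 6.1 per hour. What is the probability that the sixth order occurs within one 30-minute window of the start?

Over the interval, μ = 6.1 × 0.5 = 3.05 (a 30-minute window = 0.5 hours).
The sixth arrival falls in the interval iff at least 6 events occur there: P(S_6 ≤ t) = P(N ≥ 6) = 1 − P(N ≤ 5) ≈ 0.0890.

0.0890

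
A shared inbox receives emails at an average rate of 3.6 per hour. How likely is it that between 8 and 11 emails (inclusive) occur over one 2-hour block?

Over the interval, μ = 3.6 × 2 = 7.2 (a 2-hour block = 2 hours).
P(8 ≤ N ≤ 11) = Σ_{j=8}^{11} e^(−7.2) · 7.2^j/j! ≈ 0.3682.

0.3682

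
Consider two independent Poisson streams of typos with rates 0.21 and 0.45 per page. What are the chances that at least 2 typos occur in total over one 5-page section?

0.8414

Independent Poisson processes superpose: combined rate λ = 0.21 + 0.45 = 0.66 per page.
Over the interval, μ = 0.66 × 5 = 3.3 (a 5-page section = 5 pages).
P(N ≥ 2) = 1 − P(N ≤ 1) ≈ 0.8414.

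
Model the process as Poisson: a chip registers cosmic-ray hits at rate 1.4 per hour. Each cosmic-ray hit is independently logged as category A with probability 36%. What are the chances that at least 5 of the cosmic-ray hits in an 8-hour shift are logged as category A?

Thinning: the cosmic-ray hits that are logged as category A themselves form a Poisson process with rate 0.36 × 1.4 = 0.504 per hour.
Over the interval, μ = 0.504 × 8 = 4.032 (an 8-hour shift = 8 hours).
P(N ≥ 5) = 1 − P(N ≤ 4) ≈ 0.3774.

0.3774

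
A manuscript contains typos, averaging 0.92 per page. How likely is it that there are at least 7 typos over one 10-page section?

Over the interval, μ = 0.92 × 10 = 9.2 (a 10-page section = 10 pages).
P(N ≥ 7) = 1 − P(N ≤ 6) = 1 − Σ_{j=0}^{6} e^(−μ) μ^j/j! ≈ 0.8108.

0.8108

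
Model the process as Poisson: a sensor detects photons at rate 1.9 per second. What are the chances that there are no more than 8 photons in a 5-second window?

0.3918

Over the interval, μ = 1.9 × 5 = 9.5 (a 5-second window = 5 seconds).
P(N ≤ 8) = Σ_{j=0}^{8} e^(−μ) μ^j/j! ≈ 0.3918.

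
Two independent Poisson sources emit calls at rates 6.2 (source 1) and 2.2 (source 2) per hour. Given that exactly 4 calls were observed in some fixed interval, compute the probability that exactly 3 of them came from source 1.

0.4213

Given the total, each event is independently from source 1 with probability p = λ_1/(λ_1+λ_2) = 6.2/8.4 ≈ 0.7381.
So K ~ Binomial(4, 6.2/8.4): P(K = 3) = C(4,3) · (6.2/8.4)^3 · (2.2/8.4)^1 ≈ 0.4213.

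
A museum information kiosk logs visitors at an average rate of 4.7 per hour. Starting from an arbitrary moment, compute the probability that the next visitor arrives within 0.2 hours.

Inter-arrival times are exponential with rate λ = 4.7 per hour.
P(T ≤ 0.2) = 1 − e^(−λt) = 1 − e^(−4.7 × 0.2) = 1 − e^(−0.94) ≈ 0.6094.

0.6094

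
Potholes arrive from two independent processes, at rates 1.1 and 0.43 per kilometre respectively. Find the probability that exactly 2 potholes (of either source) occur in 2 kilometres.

0.2195

Independent Poisson processes superpose: combined rate λ = 1.1 + 0.43 = 1.53 per kilometre.
Over the interval, μ = 1.53 × 2 = 3.06 (2 kilometres).
P(N = 2) = e^(−3.06) · 3.06^2/2! ≈ 0.2195.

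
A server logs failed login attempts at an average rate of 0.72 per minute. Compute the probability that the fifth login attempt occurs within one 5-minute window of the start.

0.2936

Over the interval, μ = 0.72 × 5 = 3.6 (a 5-minute window = 5 minutes).
The fifth arrival falls in the interval iff at least 5 events occur there: P(S_5 ≤ t) = P(N ≥ 5) = 1 − P(N ≤ 4) ≈ 0.2936.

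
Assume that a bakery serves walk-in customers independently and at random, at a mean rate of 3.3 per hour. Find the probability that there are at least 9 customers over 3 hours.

Over the interval, μ = 3.3 × 3 = 9.9 (3 hours).
P(N ≥ 9) = 1 − P(N ≤ 8) = 1 − Σ_{j=0}^{8} e^(−μ) μ^j/j! ≈ 0.6558.

0.6558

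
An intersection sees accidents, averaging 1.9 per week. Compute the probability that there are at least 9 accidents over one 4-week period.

0.3518

Over the interval, μ = 1.9 × 4 = 7.6 (a 4-week period = 4 weeks).
P(N ≥ 9) = 1 − P(N ≤ 8) = 1 − Σ_{j=0}^{8} e^(−μ) μ^j/j! ≈ 0.3518.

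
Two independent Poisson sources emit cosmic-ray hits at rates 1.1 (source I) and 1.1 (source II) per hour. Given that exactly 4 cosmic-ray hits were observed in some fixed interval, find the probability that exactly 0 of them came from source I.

Given the total, each event is independently from source I with probability p = λ_I/(λ_I+λ_II) = 1.1/2.2 = 0.5000.
So K ~ Binomial(4, 1.1/2.2): P(K = 0) = C(4,0) · (1.1/2.2)^0 · (1.1/2.2)^4 ≈ 0.0625.

0.0625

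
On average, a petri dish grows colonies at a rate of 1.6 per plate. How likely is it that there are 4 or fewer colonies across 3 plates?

Over the interval, μ = 1.6 × 3 = 4.8 (3 plates).
P(N ≤ 4) = Σ_{j=0}^{4} e^(−μ) μ^j/j! ≈ 0.4763.

0.4763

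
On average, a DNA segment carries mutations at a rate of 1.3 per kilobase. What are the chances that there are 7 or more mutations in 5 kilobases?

Over the interval, μ = 1.3 × 5 = 6.5 (5 kilobases).
P(N ≥ 7) = 1 − P(N ≤ 6) = 1 − Σ_{j=0}^{6} e^(−μ) μ^j/j! ≈ 0.4735.

0.4735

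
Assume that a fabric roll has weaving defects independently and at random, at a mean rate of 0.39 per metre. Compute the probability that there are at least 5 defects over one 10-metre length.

Over the interval, μ = 0.39 × 10 = 3.9 (a 10-metre length = 10 metres).
P(N ≥ 5) = 1 − P(N ≤ 4) = 1 − Σ_{j=0}^{4} e^(−μ) μ^j/j! ≈ 0.3516.

0.3516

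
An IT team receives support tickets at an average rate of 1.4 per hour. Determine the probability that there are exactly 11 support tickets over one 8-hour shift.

0.1192

Over the interval, μ = 1.4 × 8 = 11.2 (an 8-hour shift = 8 hours).
P(N = 11) = e^(−μ) μ^11/11! = e^(−11.2) · 11.2^11/39916800 ≈ 0.1192.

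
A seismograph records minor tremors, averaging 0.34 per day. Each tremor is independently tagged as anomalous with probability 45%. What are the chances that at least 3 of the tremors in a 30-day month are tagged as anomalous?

Thinning: the tremors that are tagged as anomalous themselves form a Poisson process with rate 0.45 × 0.34 = 0.153 per day.
Over the interval, μ = 0.153 × 30 = 4.59 (a 30-day month = 30 days).
P(N ≥ 3) = 1 − P(N ≤ 2) ≈ 0.8363.

0.8363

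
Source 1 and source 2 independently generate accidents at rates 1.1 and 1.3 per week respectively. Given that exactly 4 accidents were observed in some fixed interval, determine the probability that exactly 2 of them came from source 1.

Given the total, each event is independently from source 1 with probability p = λ_1/(λ_1+λ_2) = 1.1/2.4 ≈ 0.4583.
So K ~ Binomial(4, 1.1/2.4): P(K = 2) = C(4,2) · (1.1/2.4)^2 · (1.3/2.4)^2 ≈ 0.3698.

0.3698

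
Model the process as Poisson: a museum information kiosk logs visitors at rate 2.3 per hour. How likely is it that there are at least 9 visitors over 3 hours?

0.2580

Over the interval, μ = 2.3 × 3 = 6.9 (3 hours).
P(N ≥ 9) = 1 − P(N ≤ 8) = 1 − Σ_{j=0}^{8} e^(−μ) μ^j/j! ≈ 0.2580.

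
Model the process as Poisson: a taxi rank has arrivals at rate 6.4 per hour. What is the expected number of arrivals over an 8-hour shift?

51.2

E[N] = λt = 6.4 × 8 = 51.2 (an 8-hour shift = 8 hours).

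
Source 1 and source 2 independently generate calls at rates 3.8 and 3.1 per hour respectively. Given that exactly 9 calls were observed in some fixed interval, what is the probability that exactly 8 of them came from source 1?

0.0342

Given the total, each event is independently from source 1 with probability p = λ_1/(λ_1+λ_2) = 3.8/6.9 ≈ 0.5507.
So K ~ Binomial(9, 3.8/6.9): P(K = 8) = C(9,8) · (3.8/6.9)^8 · (3.1/6.9)^1 ≈ 0.0342.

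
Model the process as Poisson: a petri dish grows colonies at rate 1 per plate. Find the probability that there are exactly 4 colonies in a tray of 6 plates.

0.1339

Over the interval, μ = 1 × 6 = 6 (a tray of 6 plates = 6 plates).
P(N = 4) = e^(−μ) μ^4/4! = e^(−6) · 6^4/24 ≈ 0.1339.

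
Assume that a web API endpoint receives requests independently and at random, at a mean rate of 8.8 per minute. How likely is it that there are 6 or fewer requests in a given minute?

With mean μ = 8.8 per minute,
P(N ≤ 6) = Σ_{j=0}^{6} e^(−μ) μ^j/j! ≈ 0.2256.

0.2256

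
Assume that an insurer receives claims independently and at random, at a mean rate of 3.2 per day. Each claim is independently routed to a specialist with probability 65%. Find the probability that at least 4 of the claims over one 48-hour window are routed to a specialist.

Thinning: the claims that are routed to a specialist themselves form a Poisson process with rate 0.65 × 3.2 = 2.08 per day.
Over the interval, μ = 2.08 × 2 = 4.16 (a 48-hour window = 2 days).
P(N ≥ 4) = 1 − P(N ≤ 3) ≈ 0.5971.

0.5971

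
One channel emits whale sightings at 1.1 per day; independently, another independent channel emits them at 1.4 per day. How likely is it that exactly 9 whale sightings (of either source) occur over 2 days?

Independent Poisson processes superpose: combined rate λ = 1.1 + 1.4 = 2.5 per day.
Over the interval, μ = 2.5 × 2 = 5 (2 days).
P(N = 9) = e^(−5) · 5^9/9! ≈ 0.0363.

0.0363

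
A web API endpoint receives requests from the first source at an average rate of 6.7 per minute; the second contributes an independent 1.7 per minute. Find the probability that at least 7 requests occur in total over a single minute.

Independent Poisson processes superpose: combined rate λ = 6.7 + 1.7 = 8.4 per minute.
So μ = 8.4.
P(N ≥ 7) = 1 − P(N ≤ 6) ≈ 0.7330.

0.7330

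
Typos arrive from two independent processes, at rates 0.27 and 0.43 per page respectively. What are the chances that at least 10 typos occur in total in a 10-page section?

Independent Poisson processes superpose: combined rate λ = 0.27 + 0.43 = 0.7 per page.
Over the interval, μ = 0.7 × 10 = 7 (a 10-page section = 10 pages).
P(N ≥ 10) = 1 − P(N ≤ 9) ≈ 0.1695.

0.1695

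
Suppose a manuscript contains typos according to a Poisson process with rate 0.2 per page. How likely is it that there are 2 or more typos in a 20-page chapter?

0.9084

Over the interval, μ = 0.2 × 20 = 4 (a 20-page chapter = 20 pages).
P(N ≥ 2) = 1 − P(N ≤ 1) = 1 − Σ_{j=0}^{1} e^(−μ) μ^j/j! ≈ 0.9084.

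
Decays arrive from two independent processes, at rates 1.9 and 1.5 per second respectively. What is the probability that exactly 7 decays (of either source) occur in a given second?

Independent Poisson processes superpose: combined rate λ = 1.9 + 1.5 = 3.4 per second.
So μ = 3.4.
P(N = 7) = e^(−3.4) · 3.4^7/7! ≈ 0.0348.

0.0348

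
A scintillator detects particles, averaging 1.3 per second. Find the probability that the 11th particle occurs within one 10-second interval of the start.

0.7483

Over the interval, μ = 1.3 × 10 = 13 (a 10-second interval = 10 seconds).
The 11th arrival falls in the interval iff at least 11 events occur there: P(S_11 ≤ t) = P(N ≥ 11) = 1 − P(N ≤ 10) ≈ 0.7483.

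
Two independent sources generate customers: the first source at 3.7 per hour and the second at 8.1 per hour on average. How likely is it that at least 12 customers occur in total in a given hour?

Independent Poisson processes superpose: combined rate λ = 3.7 + 8.1 = 11.8 per hour.
So μ = 11.8.
P(N ≥ 12) = 1 − P(N ≤ 11) ≈ 0.5153.

0.5153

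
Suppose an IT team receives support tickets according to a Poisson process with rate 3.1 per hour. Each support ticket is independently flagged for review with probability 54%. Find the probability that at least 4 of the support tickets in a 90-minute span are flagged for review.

0.2448

Thinning: the support tickets that are flagged for review themselves form a Poisson process with rate 0.54 × 3.1 = 1.674 per hour.
Over the interval, μ = 1.674 × 1.5 = 2.511 (a 90-minute span = 1.5 hours).
P(N ≥ 4) = 1 − P(N ≤ 3) ≈ 0.2448.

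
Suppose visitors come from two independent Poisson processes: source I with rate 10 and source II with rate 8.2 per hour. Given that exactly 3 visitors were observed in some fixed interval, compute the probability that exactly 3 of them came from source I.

0.1659

Given the total, each event is independently from source I with probability p = λ_I/(λ_I+λ_II) = 10/18.2 ≈ 0.5495.
So K ~ Binomial(3, 10/18.2): P(K = 3) = C(3,3) · (10/18.2)^3 · (8.2/18.2)^0 ≈ 0.1659.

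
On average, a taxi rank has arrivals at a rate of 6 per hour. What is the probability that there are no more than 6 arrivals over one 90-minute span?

Over the interval, μ = 6 × 1.5 = 9 (a 90-minute span = 1.5 hours).
P(N ≤ 6) = Σ_{j=0}^{6} e^(−μ) μ^j/j! ≈ 0.2068.

0.2068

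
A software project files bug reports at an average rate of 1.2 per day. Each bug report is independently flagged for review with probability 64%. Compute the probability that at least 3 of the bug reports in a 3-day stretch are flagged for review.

Thinning: the bug reports that are flagged for review themselves form a Poisson process with rate 0.64 × 1.2 = 0.768 per day.
Over the interval, μ = 0.768 × 3 = 2.304 (a 3-day stretch = 3 days).
P(N ≥ 3) = 1 − P(N ≤ 2) ≈ 0.4050.

0.4050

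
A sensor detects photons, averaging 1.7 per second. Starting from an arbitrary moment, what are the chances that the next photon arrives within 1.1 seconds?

Inter-arrival times are exponential with rate λ = 1.7 per second.
P(T ≤ 1.1) = 1 − e^(−λt) = 1 − e^(−1.7 × 1.1) = 1 − e^(−1.87) ≈ 0.8459.

0.8459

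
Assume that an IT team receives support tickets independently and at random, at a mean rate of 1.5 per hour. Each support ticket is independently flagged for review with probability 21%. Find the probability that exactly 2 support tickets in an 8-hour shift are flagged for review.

0.2555

Thinning: the support tickets that are flagged for review themselves form a Poisson process with rate 0.21 × 1.5 = 0.315 per hour.
Over the interval, μ = 0.315 × 8 = 2.52 (an 8-hour shift = 8 hours).
P(N = 2) = e^(−2.52) · 2.52^2/2! ≈ 0.2555.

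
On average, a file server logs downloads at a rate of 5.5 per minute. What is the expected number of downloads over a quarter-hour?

82.5

E[N] = λt = 5.5 × 15 = 82.5 (a quarter-hour = 15 minutes).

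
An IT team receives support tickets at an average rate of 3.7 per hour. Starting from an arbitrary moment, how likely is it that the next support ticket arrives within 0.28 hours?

0.6451

Inter-arrival times are exponential with rate λ = 3.7 per hour.
P(T ≤ 0.28) = 1 − e^(−λt) = 1 − e^(−3.7 × 0.28) = 1 − e^(−1.036) ≈ 0.6451.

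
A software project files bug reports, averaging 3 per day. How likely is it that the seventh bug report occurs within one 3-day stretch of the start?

0.7932

Over the interval, μ = 3 × 3 = 9 (a 3-day stretch = 3 days).
The seventh arrival falls in the interval iff at least 7 events occur there: P(S_7 ≤ t) = P(N ≥ 7) = 1 − P(N ≤ 6) ≈ 0.7932.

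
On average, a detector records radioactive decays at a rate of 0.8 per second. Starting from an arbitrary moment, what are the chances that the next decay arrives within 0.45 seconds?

Inter-arrival times are exponential with rate λ = 0.8 per second.
P(T ≤ 0.45) = 1 − e^(−λt) = 1 − e^(−0.8 × 0.45) = 1 − e^(−0.36) ≈ 0.3023.

0.3023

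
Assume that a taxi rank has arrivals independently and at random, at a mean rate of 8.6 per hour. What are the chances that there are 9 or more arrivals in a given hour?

With mean μ = 8.6 per hour,
P(N ≥ 9) = 1 − P(N ≤ 8) = 1 − Σ_{j=0}^{8} e^(−μ) μ^j/j! ≈ 0.4906.

0.4906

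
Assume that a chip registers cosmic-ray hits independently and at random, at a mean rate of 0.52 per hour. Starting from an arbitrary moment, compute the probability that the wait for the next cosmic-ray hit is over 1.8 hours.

0.3922

The wait for the next event is exponential with rate λ = 0.52 per hour.
P(T > 1.8) = e^(−λt) = e^(−0.52 × 1.8) = e^(−0.936) ≈ 0.3922.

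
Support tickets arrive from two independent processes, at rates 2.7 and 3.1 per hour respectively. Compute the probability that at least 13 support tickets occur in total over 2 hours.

Independent Poisson processes superpose: combined rate λ = 2.7 + 3.1 = 5.8 per hour.
Over the interval, μ = 5.8 × 2 = 11.6 (2 hours).
P(N ≥ 13) = 1 − P(N ≤ 12) ≈ 0.3784.

0.3784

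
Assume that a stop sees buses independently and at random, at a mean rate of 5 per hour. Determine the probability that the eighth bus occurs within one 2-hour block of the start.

0.7798

Over the interval, μ = 5 × 2 = 10 (a 2-hour block = 2 hours).
The eighth arrival falls in the interval iff at least 8 events occur there: P(S_8 ≤ t) = P(N ≥ 8) = 1 − P(N ≤ 7) ≈ 0.7798.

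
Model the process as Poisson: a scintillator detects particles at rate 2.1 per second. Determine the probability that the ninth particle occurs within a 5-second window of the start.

0.7206

Over the interval, μ = 2.1 × 5 = 10.5 (a 5-second window = 5 seconds).
The ninth arrival falls in the interval iff at least 9 events occur there: P(S_9 ≤ t) = P(N ≥ 9) = 1 − P(N ≤ 8) ≈ 0.7206.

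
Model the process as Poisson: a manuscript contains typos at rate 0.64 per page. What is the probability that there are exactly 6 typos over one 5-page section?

0.0608

Over the interval, μ = 0.64 × 5 = 3.2 (a 5-page section = 5 pages).
P(N = 6) = e^(−μ) μ^6/6! = e^(−3.2) · 3.2^6/720 ≈ 0.0608.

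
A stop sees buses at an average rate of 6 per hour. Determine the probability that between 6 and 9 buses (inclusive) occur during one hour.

0.4704

With mean μ = 6 per hour,
P(6 ≤ N ≤ 9) = Σ_{j=6}^{9} e^(−6) · 6^j/j! ≈ 0.4704.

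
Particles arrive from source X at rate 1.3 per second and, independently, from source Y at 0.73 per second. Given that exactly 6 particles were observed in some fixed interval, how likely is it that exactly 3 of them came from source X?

0.2443

Given the total, each event is independently from source X with probability p = λ_X/(λ_X+λ_Y) = 1.3/2.03 ≈ 0.6404.
So K ~ Binomial(6, 1.3/2.03): P(K = 3) = C(6,3) · (1.3/2.03)^3 · (0.73/2.03)^3 ≈ 0.2443.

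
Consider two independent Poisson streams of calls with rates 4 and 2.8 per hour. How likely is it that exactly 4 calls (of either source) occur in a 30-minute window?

0.1858

Independent Poisson processes superpose: combined rate λ = 4 + 2.8 = 6.8 per hour.
Over the interval, μ = 6.8 × 0.5 = 3.4 (a 30-minute window = 0.5 hours).
P(N = 4) = e^(−3.4) · 3.4^4/4! ≈ 0.1858.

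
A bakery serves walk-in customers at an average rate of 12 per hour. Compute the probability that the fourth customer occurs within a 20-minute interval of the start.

0.5665

Over the interval, μ = 12 × 1/3 = 4 (a 20-minute interval = 1/3 hours).
The fourth arrival falls in the interval iff at least 4 events occur there: P(S_4 ≤ t) = P(N ≥ 4) = 1 − P(N ≤ 3) ≈ 0.5665.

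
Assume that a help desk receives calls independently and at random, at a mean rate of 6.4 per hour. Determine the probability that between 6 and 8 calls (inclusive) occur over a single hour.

0.4196

With mean μ = 6.4 per hour,
P(6 ≤ N ≤ 8) = Σ_{j=6}^{8} e^(−6.4) · 6.4^j/j! ≈ 0.4196.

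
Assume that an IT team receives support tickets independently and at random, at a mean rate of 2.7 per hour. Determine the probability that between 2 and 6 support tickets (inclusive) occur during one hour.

0.7308

With mean μ = 2.7 per hour,
P(2 ≤ N ≤ 6) = Σ_{j=2}^{6} e^(−2.7) · 2.7^j/j! ≈ 0.7308.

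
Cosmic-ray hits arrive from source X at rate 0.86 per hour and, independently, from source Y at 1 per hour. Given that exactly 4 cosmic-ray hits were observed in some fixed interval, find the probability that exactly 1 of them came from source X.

0.2874

Given the total, each event is independently from source X with probability p = λ_X/(λ_X+λ_Y) = 0.86/1.86 ≈ 0.4624.
So K ~ Binomial(4, 0.86/1.86): P(K = 1) = C(4,1) · (0.86/1.86)^1 · (1/1.86)^3 ≈ 0.2874.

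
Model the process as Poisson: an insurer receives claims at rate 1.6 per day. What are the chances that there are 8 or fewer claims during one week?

Over the interval, μ = 1.6 × 7 = 11.2 (a week = 7 days).
P(N ≤ 8) = Σ_{j=0}^{8} e^(−μ) μ^j/j! ≈ 0.2147.

0.2147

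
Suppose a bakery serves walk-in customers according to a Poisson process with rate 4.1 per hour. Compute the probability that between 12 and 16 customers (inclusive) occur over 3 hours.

Over the interval, μ = 4.1 × 3 = 12.3 (3 hours).
P(12 ≤ N ≤ 16) = Σ_{j=12}^{16} e^(−12.3) · 12.3^j/j! ≈ 0.4539.

0.4539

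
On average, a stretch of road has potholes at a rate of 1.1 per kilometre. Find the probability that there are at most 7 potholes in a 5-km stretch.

Over the interval, μ = 1.1 × 5 = 5.5 (a 5-km stretch = 5 kilometres).
P(N ≤ 7) = Σ_{j=0}^{7} e^(−μ) μ^j/j! ≈ 0.8095.

0.8095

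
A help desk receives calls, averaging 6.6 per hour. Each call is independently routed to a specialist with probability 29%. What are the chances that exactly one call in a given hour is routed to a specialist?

Thinning: the calls that are routed to a specialist themselves form a Poisson process with rate 0.29 × 6.6 = 1.914 per hour.
So μ = 1.914.
P(N = 1) = e^(−1.914) · 1.914^1/1! ≈ 0.2823.

0.2823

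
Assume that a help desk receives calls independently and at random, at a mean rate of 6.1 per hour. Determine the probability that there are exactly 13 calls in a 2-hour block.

0.1072

Over the interval, μ = 6.1 × 2 = 12.2 (a 2-hour block = 2 hours).
P(N = 13) = e^(−μ) μ^13/13! = e^(−12.2) · 12.2^13/6227020800 ≈ 0.1072.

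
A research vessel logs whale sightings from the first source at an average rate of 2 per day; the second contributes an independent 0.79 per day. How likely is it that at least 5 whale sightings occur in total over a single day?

Independent Poisson processes superpose: combined rate λ = 2 + 0.79 = 2.79 per day.
So μ = 2.79.
P(N ≥ 5) = 1 − P(N ≤ 4) ≈ 0.1508.

0.1508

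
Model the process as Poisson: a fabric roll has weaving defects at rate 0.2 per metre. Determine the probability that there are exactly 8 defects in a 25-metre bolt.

0.0653

Over the interval, μ = 0.2 × 25 = 5 (a 25-metre bolt = 25 metres).
P(N = 8) = e^(−μ) μ^8/8! = e^(−5) · 5^8/40320 ≈ 0.0653.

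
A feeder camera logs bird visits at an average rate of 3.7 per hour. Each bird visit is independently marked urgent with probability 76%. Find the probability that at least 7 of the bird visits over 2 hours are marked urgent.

Thinning: the bird visits that are marked urgent themselves form a Poisson process with rate 0.76 × 3.7 = 2.812 per hour.
Over the interval, μ = 2.812 × 2 = 5.624 (2 hours).
P(N ≥ 7) = 1 − P(N ≤ 6) ≈ 0.3335.

0.3335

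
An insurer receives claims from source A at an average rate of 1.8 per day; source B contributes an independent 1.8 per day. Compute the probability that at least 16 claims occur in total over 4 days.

Independent Poisson processes superpose: combined rate λ = 1.8 + 1.8 = 3.6 per day.
Over the interval, μ = 3.6 × 4 = 14.4 (4 days).
P(N ≥ 16) = 1 − P(N ≤ 15) ≈ 0.3707.

0.3707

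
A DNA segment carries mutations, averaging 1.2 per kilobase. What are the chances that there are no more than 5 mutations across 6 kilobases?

0.2759

Over the interval, μ = 1.2 × 6 = 7.2 (6 kilobases).
P(N ≤ 5) = Σ_{j=0}^{5} e^(−μ) μ^j/j! ≈ 0.2759.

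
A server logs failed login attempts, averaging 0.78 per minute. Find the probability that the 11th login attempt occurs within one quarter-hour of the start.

Over the interval, μ = 0.78 × 15 = 11.7 (a quarter-hour = 15 minutes).
The 11th arrival falls in the interval iff at least 11 events occur there: P(S_11 ≤ t) = P(N ≥ 11) = 1 − P(N ≤ 10) ≈ 0.6206.

0.6206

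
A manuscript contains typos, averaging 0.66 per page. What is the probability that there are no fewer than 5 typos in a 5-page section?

Over the interval, μ = 0.66 × 5 = 3.3 (a 5-page section = 5 pages).
P(N ≥ 5) = 1 − P(N ≤ 4) = 1 − Σ_{j=0}^{4} e^(−μ) μ^j/j! ≈ 0.2374.

0.2374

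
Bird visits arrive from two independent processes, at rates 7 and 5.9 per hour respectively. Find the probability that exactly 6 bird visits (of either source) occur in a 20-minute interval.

Independent Poisson processes superpose: combined rate λ = 7 + 5.9 = 12.9 per hour.
Over the interval, μ = 12.9 × 1/3 = 4.3 (a 20-minute interval = 1/3 hours).
P(N = 6) = e^(−4.3) · 4.3^6/6! ≈ 0.1191.

0.1191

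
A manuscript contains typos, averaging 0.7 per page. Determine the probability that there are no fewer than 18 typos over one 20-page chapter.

Over the interval, μ = 0.7 × 20 = 14 (a 20-page chapter = 20 pages).
P(N ≥ 18) = 1 − P(N ≤ 17) = 1 − Σ_{j=0}^{17} e^(−μ) μ^j/j! ≈ 0.1728.

0.1728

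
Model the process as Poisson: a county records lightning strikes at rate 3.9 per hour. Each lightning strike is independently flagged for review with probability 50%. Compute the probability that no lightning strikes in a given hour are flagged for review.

0.1423

Thinning: the lightning strikes that are flagged for review themselves form a Poisson process with rate 0.5 × 3.9 = 1.95 per hour.
So μ = 1.95.
P(N = 0) = e^(−1.95) · 1.95^0/0! ≈ 0.1423.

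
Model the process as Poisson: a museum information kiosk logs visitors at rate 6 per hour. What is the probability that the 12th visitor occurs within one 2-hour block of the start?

Over the interval, μ = 6 × 2 = 12 (a 2-hour block = 2 hours).
The 12th arrival falls in the interval iff at least 12 events occur there: P(S_12 ≤ t) = P(N ≥ 12) = 1 − P(N ≤ 11) ≈ 0.5384.

0.5384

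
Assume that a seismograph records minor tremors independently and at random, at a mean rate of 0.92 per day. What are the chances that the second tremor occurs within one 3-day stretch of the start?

Over the interval, μ = 0.92 × 3 = 2.76 (a 3-day stretch = 3 days).
The second arrival falls in the interval iff at least 2 events occur there: P(S_2 ≤ t) = P(N ≥ 2) = 1 − P(N ≤ 1) ≈ 0.7620.

0.7620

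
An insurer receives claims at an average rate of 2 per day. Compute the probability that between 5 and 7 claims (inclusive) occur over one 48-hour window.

0.3200

Over the interval, μ = 2 × 2 = 4 (a 48-hour window = 2 days).
P(5 ≤ N ≤ 7) = Σ_{j=5}^{7} e^(−4) · 4^j/j! ≈ 0.3200.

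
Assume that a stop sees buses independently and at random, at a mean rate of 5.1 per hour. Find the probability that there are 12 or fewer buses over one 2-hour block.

0.7722

Over the interval, μ = 5.1 × 2 = 10.2 (a 2-hour block = 2 hours).
P(N ≤ 12) = Σ_{j=0}^{12} e^(−μ) μ^j/j! ≈ 0.7722.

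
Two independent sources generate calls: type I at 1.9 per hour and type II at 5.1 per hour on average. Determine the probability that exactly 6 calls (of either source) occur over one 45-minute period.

0.1526

Independent Poisson processes superpose: combined rate λ = 1.9 + 5.1 = 7 per hour.
Over the interval, μ = 7 × 0.75 = 5.25 (a 45-minute period = 0.75 hours).
P(N = 6) = e^(−5.25) · 5.25^6/6! ≈ 0.1526.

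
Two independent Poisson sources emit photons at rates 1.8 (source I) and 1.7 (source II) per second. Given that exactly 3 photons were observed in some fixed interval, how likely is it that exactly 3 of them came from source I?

0.1360

Given the total, each event is independently from source I with probability p = λ_I/(λ_I+λ_II) = 1.8/3.5 ≈ 0.5143.
So K ~ Binomial(3, 1.8/3.5): P(K = 3) = C(3,3) · (1.8/3.5)^3 · (1.7/3.5)^0 ≈ 0.1360.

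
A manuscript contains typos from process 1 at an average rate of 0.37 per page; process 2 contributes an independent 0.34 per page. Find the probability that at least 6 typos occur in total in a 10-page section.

Independent Poisson processes superpose: combined rate λ = 0.37 + 0.34 = 0.71 per page.
Over the interval, μ = 0.71 × 10 = 7.1 (a 10-page section = 10 pages).
P(N ≥ 6) = 1 − P(N ≤ 5) ≈ 0.7119.

0.7119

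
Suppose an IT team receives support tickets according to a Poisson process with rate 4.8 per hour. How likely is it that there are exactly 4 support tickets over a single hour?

With mean μ = 4.8 per hour,
P(N = 4) = e^(−μ) μ^4/4! = e^(−4.8) · 4.8^4/24 ≈ 0.1820.

0.1820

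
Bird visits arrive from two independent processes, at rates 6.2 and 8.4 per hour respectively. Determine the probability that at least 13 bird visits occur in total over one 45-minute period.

0.3058

Independent Poisson processes superpose: combined rate λ = 6.2 + 8.4 = 14.6 per hour.
Over the interval, μ = 14.6 × 0.75 = 10.95 (a 45-minute period = 0.75 hours).
P(N ≥ 13) = 1 − P(N ≤ 12) ≈ 0.3058.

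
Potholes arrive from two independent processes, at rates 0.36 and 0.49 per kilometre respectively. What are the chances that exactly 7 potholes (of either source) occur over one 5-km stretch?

0.0709

Independent Poisson processes superpose: combined rate λ = 0.36 + 0.49 = 0.85 per kilometre.
Over the interval, μ = 0.85 × 5 = 4.25 (a 5-km stretch = 5 kilometres).
P(N = 7) = e^(−4.25) · 4.25^7/7! ≈ 0.0709.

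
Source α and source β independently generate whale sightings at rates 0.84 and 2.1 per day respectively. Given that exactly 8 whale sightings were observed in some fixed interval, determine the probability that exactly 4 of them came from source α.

0.1214

Given the total, each event is independently from source α with probability p = λ_α/(λ_α+λ_β) = 0.84/2.94 ≈ 0.2857.
So K ~ Binomial(8, 0.84/2.94): P(K = 4) = C(8,4) · (0.84/2.94)^4 · (2.1/2.94)^4 ≈ 0.1214.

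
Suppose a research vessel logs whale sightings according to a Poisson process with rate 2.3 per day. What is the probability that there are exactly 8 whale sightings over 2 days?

0.0500

Over the interval, μ = 2.3 × 2 = 4.6 (2 days).
P(N = 8) = e^(−μ) μ^8/8! = e^(−4.6) · 4.6^8/40320 ≈ 0.0500.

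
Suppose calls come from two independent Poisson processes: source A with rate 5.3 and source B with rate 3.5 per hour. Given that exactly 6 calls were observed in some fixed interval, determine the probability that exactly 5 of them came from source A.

Given the total, each event is independently from source A with probability p = λ_A/(λ_A+λ_B) = 5.3/8.8 ≈ 0.6023.
So K ~ Binomial(6, 5.3/8.8): P(K = 5) = C(6,5) · (5.3/8.8)^5 · (3.5/8.8)^1 ≈ 0.1891.

0.1891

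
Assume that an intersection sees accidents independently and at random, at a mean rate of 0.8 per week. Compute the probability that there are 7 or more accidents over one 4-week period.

0.0446

Over the interval, μ = 0.8 × 4 = 3.2 (a 4-week period = 4 weeks).
P(N ≥ 7) = 1 − P(N ≤ 6) = 1 − Σ_{j=0}^{6} e^(−μ) μ^j/j! ≈ 0.0446.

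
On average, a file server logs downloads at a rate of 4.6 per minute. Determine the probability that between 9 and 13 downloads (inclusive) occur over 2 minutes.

Over the interval, μ = 4.6 × 2 = 9.2 (2 minutes).
P(9 ≤ N ≤ 13) = Σ_{j=9}^{13} e^(−9.2) · 9.2^j/j! ≈ 0.4860.

0.4860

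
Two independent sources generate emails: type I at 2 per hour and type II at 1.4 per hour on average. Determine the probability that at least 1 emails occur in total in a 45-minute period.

Independent Poisson processes superpose: combined rate λ = 2 + 1.4 = 3.4 per hour.
Over the interval, μ = 3.4 × 0.75 = 2.55 (a 45-minute period = 0.75 hours).
P(N ≥ 1) = 1 − P(N ≤ 0) ≈ 0.9219.

0.9219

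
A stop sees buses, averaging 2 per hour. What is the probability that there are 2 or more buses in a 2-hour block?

Over the interval, μ = 2 × 2 = 4 (a 2-hour block = 2 hours).
P(N ≥ 2) = 1 − P(N ≤ 1) = 1 − Σ_{j=0}^{1} e^(−μ) μ^j/j! ≈ 0.9084.

0.9084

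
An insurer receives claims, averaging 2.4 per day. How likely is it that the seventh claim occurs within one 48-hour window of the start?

Over the interval, μ = 2.4 × 2 = 4.8 (a 48-hour window = 2 days).
The seventh arrival falls in the interval iff at least 7 events occur there: P(S_7 ≤ t) = P(N ≥ 7) = 1 − P(N ≤ 6) ≈ 0.2092.

0.2092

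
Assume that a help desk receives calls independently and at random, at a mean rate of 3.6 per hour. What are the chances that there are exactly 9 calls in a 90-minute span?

0.0486

Over the interval, μ = 3.6 × 1.5 = 5.4 (a 90-minute span = 1.5 hours).
P(N = 9) = e^(−μ) μ^9/9! = e^(−5.4) · 5.4^9/362880 ≈ 0.0486.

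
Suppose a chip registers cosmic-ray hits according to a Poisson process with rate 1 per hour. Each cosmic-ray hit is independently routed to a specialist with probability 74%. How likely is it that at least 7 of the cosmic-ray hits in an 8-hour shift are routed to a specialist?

0.3808

Thinning: the cosmic-ray hits that are routed to a specialist themselves form a Poisson process with rate 0.74 × 1 = 0.74 per hour.
Over the interval, μ = 0.74 × 8 = 5.92 (an 8-hour shift = 8 hours).
P(N ≥ 7) = 1 − P(N ≤ 6) ≈ 0.3808.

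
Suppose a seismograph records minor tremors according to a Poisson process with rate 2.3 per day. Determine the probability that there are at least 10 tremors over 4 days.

Over the interval, μ = 2.3 × 4 = 9.2 (4 days).
P(N ≥ 10) = 1 − P(N ≤ 9) = 1 − Σ_{j=0}^{9} e^(−μ) μ^j/j! ≈ 0.4389.

0.4389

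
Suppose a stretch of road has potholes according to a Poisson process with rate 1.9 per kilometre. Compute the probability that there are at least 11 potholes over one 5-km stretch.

Over the interval, μ = 1.9 × 5 = 9.5 (a 5-km stretch = 5 kilometres).
P(N ≥ 11) = 1 − P(N ≤ 10) = 1 − Σ_{j=0}^{10} e^(−μ) μ^j/j! ≈ 0.3547.

0.3547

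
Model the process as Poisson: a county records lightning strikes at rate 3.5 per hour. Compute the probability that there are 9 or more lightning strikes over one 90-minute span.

0.0856

Over the interval, μ = 3.5 × 1.5 = 5.25 (a 90-minute span = 1.5 hours).
P(N ≥ 9) = 1 − P(N ≤ 8) = 1 − Σ_{j=0}^{8} e^(−μ) μ^j/j! ≈ 0.0856.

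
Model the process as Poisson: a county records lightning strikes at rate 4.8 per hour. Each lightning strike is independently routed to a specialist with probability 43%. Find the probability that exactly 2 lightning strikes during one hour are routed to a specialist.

Thinning: the lightning strikes that are routed to a specialist themselves form a Poisson process with rate 0.43 × 4.8 = 2.064 per hour.
So μ = 2.064.
P(N = 2) = e^(−2.064) · 2.064^2/2! ≈ 0.2704.

0.2704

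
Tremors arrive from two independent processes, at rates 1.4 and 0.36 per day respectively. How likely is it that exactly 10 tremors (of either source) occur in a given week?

Independent Poisson processes superpose: combined rate λ = 1.4 + 0.36 = 1.76 per day.
Over the interval, μ = 1.76 × 7 = 12.32 (a week = 7 days).
P(N = 10) = e^(−12.32) · 12.32^10/10! ≈ 0.0990.

0.0990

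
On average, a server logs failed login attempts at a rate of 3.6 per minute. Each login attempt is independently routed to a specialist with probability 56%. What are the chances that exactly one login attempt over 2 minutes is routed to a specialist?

Thinning: the login attempts that are routed to a specialist themselves form a Poisson process with rate 0.56 × 3.6 = 2.016 per minute.
Over the interval, μ = 2.016 × 2 = 4.032 (2 minutes).
P(N = 1) = e^(−4.032) · 4.032^1/1! ≈ 0.0715.

0.0715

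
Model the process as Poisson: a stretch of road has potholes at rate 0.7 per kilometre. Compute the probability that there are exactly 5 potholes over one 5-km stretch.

Over the interval, μ = 0.7 × 5 = 3.5 (a 5-km stretch = 5 kilometres).
P(N = 5) = e^(−μ) μ^5/5! = e^(−3.5) · 3.5^5/120 ≈ 0.1322.

0.1322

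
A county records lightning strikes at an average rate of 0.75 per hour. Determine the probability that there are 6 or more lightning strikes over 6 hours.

0.2971

Over the interval, μ = 0.75 × 6 = 4.5 (6 hours).
P(N ≥ 6) = 1 − P(N ≤ 5) = 1 − Σ_{j=0}^{5} e^(−μ) μ^j/j! ≈ 0.2971.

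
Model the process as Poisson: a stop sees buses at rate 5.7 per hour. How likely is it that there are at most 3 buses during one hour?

0.1800

With mean μ = 5.7 per hour,
P(N ≤ 3) = Σ_{j=0}^{3} e^(−μ) μ^j/j! ≈ 0.1800.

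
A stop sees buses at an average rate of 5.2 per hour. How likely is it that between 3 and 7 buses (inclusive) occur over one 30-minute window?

Over the interval, μ = 5.2 × 0.5 = 2.6 (a 30-minute window = 0.5 hours).
P(3 ≤ N ≤ 7) = Σ_{j=3}^{7} e^(−2.6) · 2.6^j/j! ≈ 0.4762.

0.4762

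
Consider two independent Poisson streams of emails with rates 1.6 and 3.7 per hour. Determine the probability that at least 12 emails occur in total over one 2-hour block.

Independent Poisson processes superpose: combined rate λ = 1.6 + 3.7 = 5.3 per hour.
Over the interval, μ = 5.3 × 2 = 10.6 (a 2-hour block = 2 hours).
P(N ≥ 12) = 1 − P(N ≤ 11) ≈ 0.3731.

0.3731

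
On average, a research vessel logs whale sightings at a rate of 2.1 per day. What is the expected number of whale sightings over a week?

E[N] = λt = 2.1 × 7 = 14.7 (a week = 7 days).

14.7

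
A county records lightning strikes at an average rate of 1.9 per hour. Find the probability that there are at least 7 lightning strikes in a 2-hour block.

0.0909

Over the interval, μ = 1.9 × 2 = 3.8 (a 2-hour block = 2 hours).
P(N ≥ 7) = 1 − P(N ≤ 6) = 1 − Σ_{j=0}^{6} e^(−μ) μ^j/j! ≈ 0.0909.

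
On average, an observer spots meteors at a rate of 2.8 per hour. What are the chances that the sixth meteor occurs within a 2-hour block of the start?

0.4881

Over the interval, μ = 2.8 × 2 = 5.6 (a 2-hour block = 2 hours).
The sixth arrival falls in the interval iff at least 6 events occur there: P(S_6 ≤ t) = P(N ≥ 6) = 1 − P(N ≤ 5) ≈ 0.4881.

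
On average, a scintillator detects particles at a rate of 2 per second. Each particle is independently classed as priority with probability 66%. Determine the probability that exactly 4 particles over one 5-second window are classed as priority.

0.1076

Thinning: the particles that are classed as priority themselves form a Poisson process with rate 0.66 × 2 = 1.32 per second.
Over the interval, μ = 1.32 × 5 = 6.6 (a 5-second window = 5 seconds).
P(N = 4) = e^(−6.6) · 6.6^4/4! ≈ 0.1076.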